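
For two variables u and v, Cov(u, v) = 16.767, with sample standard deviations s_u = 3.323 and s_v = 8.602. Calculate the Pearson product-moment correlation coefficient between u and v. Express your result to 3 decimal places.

0.587

r = Cov(u,v) / (s_u · s_v) = 16.767 / (3.323 × 8.602)
  = 16.767 / 28.5844 ≈ 0.587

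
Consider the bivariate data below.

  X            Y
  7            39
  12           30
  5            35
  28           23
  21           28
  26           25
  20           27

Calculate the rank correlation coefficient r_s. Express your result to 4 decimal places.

-0.9286

Rank X: 2, 3, 1, 7, 5, 6, 4
Rank Y: 7, 5, 6, 1, 4, 2, 3
d = rank(X) − rank(Y): -5, -2, -5, 6, 1, 4, 1; Σd² = 108
ρ = 1 − 6Σd² / [n(n²−1)] = 1 − 6×108 / (7×48) = 1 − 648/336 ≈ -0.9286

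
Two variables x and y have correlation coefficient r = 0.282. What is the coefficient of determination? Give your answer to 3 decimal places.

0.080

r² = (0.282)² = 0.080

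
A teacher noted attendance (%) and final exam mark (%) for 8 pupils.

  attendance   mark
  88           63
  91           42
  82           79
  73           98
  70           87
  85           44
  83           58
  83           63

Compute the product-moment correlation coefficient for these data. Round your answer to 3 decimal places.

n = 8, Σx = 655, Σy = 534, Σx² = 53981, Σy² = 38416, Σxy = 42871
nΣxy − ΣxΣy = 342968 − 349770 = -6802
nΣx² − (Σx)² = 431848 − 429025 = 2823; nΣy² − (Σy)² = 307328 − 285156 = 22172
r = -6802 / √(2823 × 22172) = -6802 / 7911.4825 ≈ -0.860

-0.860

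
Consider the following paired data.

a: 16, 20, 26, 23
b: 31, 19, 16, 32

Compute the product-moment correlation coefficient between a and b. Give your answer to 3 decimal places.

-0.520

n = 4, Σa = 85, Σb = 98, Σa² = 1861, Σb² = 2602, Σab = 2028
nΣab − ΣaΣb = 8112 − 8330 = -218
nΣa² − (Σa)² = 7444 − 7225 = 219; nΣb² − (Σb)² = 10408 − 9604 = 804
r = -218 / √(219 × 804) = -218 / 419.6141 ≈ -0.520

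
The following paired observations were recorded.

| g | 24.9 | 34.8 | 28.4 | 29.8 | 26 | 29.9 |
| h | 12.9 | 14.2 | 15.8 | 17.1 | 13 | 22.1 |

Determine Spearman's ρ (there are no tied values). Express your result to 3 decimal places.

Rank g: 1, 6, 3, 4, 2, 5
Rank h: 1, 3, 4, 5, 2, 6
d = rank(g) − rank(h): 0, 3, -1, -1, 0, -1; Σd² = 12
ρ = 1 − 6Σd² / [n(n²−1)] = 1 − 6×12 / (6×35) = 1 − 72/210 ≈ 0.657

0.657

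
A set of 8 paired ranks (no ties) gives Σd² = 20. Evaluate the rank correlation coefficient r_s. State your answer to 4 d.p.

ρ = 1 − 6Σd² / [n(n²−1)] = 1 − 6×20 / (8×63)
  = 1 − 120/504 = 1 − 0.23810 ≈ 0.7619

0.7619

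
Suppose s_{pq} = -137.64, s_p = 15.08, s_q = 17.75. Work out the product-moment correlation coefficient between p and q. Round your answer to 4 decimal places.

-0.5142

r = Cov(p,q) / (s_p · s_q) = -137.64 / (15.08 × 17.75)
  = -137.64 / 267.6700 ≈ -0.5142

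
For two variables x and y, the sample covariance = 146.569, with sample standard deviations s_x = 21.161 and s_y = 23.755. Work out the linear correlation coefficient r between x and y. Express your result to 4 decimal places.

r = Cov(x,y) / (s_x · s_y) = 146.569 / (21.161 × 23.755)
  = 146.569 / 502.6796 ≈ 0.2916

0.2916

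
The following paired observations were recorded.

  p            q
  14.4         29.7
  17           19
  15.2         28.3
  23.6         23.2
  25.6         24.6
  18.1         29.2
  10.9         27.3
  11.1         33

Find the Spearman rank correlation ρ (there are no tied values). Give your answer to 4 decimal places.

Rank p: 3, 5, 4, 7, 8, 6, 1, 2
Rank q: 7, 1, 5, 2, 3, 6, 4, 8
d = rank(p) − rank(q): -4, 4, -1, 5, 5, 0, -3, -6; Σd² = 128
ρ = 1 − 6Σd² / [n(n²−1)] = 1 − 6×128 / (8×63) = 1 − 768/504 ≈ -0.5238

-0.5238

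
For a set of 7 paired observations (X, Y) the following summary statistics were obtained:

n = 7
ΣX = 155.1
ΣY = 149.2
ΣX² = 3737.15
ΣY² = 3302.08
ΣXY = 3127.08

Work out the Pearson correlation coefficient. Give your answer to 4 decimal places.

-0.9336

r = (nΣXY − ΣXΣY) / √[(nΣX² − (ΣX)²)(nΣY² − (ΣY)²)]
Numerator: 7×3127.08 − 155.1×149.2 = -1251.36
Denominator: √[(26160.05 − 24056.01)(23114.56 − 22260.64)] = √[2104.04 × 853.92] = 1340.4036
r = -1251.36 / 1340.4036 ≈ -0.9336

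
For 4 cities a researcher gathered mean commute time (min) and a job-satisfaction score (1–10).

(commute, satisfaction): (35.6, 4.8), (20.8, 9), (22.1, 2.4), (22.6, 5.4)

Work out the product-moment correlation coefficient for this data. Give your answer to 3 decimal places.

-0.226

n = 4, Σx = 101.1, Σy = 21.6, Σx² = 2699.17, Σy² = 138.96, Σxy = 533.16
nΣxy − ΣxΣy = 2132.64 − 2183.76 = -51.12
nΣx² − (Σx)² = 10796.68 − 10221.21 = 575.47; nΣy² − (Σy)² = 555.84 − 466.56 = 89.28
r = -51.12 / √(575.47 × 89.28) = -51.12 / 226.6671 ≈ -0.226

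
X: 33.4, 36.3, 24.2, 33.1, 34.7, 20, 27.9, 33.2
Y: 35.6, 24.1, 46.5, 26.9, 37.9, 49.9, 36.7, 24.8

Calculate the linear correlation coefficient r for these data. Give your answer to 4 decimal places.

-0.8528

n = 8, ΣX = 242.8, ΣY = 282.4, ΣX² = 7599.24, ΣY² = 10622.38, ΣXY = 8239.98
nΣXY − ΣXΣY = 65919.84 − 68566.72 = -2646.88
nΣX² − (ΣX)² = 60793.92 − 58951.84 = 1842.08; nΣY² − (ΣY)² = 84979.04 − 79749.76 = 5229.28
r = -2646.88 / √(1842.08 × 5229.28) = -2646.88 / 3103.6675 ≈ -0.8528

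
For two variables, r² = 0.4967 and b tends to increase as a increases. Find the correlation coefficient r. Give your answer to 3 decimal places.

0.705

|r| = √0.4967 = 0.705
The association is positive, so r = 0.705.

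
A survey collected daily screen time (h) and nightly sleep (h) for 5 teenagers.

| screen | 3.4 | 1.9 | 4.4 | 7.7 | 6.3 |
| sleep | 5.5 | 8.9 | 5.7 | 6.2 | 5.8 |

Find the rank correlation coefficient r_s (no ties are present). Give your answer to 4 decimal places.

Rank screen: 2, 1, 3, 5, 4
Rank sleep: 1, 5, 2, 4, 3
d = rank(screen) − rank(sleep): 1, -4, 1, 1, 1; Σd² = 20
ρ = 1 − 6Σd² / [n(n²−1)] = 1 − 6×20 / (5×24) = 1 − 120/120 ≈ 0.0000

0.0000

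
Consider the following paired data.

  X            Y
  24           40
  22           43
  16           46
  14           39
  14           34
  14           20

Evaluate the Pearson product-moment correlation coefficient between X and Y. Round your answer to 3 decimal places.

0.461

n = 6, ΣX = 104, ΣY = 222, ΣX² = 1904, ΣY² = 8642, ΣXY = 3944
nΣXY − ΣXΣY = 23664 − 23088 = 576
nΣX² − (ΣX)² = 11424 − 10816 = 608; nΣY² − (ΣY)² = 51852 − 49284 = 2568
r = 576 / √(608 × 2568) = 576 / 1249.5375 ≈ 0.461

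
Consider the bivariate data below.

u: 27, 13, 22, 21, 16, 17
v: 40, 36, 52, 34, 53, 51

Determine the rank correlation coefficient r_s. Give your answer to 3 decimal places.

-0.029

Rank u: 6, 1, 5, 4, 2, 3
Rank v: 3, 2, 5, 1, 6, 4
d = rank(u) − rank(v): 3, -1, 0, 3, -4, -1; Σd² = 36
ρ = 1 − 6Σd² / [n(n²−1)] = 1 − 6×36 / (6×35) = 1 − 216/210 ≈ -0.029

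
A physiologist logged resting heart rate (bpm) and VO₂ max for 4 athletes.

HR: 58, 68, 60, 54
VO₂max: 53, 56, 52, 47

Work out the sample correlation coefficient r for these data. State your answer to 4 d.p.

0.9078

n = 4, Σx = 240, Σy = 208, Σx² = 14504, Σy² = 10858, Σxy = 12540
nΣxy − ΣxΣy = 50160 − 49920 = 240
nΣx² − (Σx)² = 58016 − 57600 = 416; nΣy² − (Σy)² = 43432 − 43264 = 168
r = 240 / √(416 × 168) = 240 / 264.3634 ≈ 0.9078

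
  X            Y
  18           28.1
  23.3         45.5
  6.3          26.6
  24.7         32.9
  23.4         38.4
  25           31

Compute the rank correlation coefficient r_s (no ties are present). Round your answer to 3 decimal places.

0.429

Rank X: 2, 3, 1, 5, 4, 6
Rank Y: 2, 6, 1, 4, 5, 3
d = rank(X) − rank(Y): 0, -3, 0, 1, -1, 3; Σd² = 20
ρ = 1 − 6Σd² / [n(n²−1)] = 1 − 6×20 / (6×35) = 1 − 120/210 ≈ 0.429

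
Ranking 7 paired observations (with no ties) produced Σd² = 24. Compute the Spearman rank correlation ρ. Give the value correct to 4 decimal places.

ρ = 1 − 6Σd² / [n(n²−1)] = 1 − 6×24 / (7×48)
  = 1 − 144/336 = 1 − 0.42857 ≈ 0.5714

0.5714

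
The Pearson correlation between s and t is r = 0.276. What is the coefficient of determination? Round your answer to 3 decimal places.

0.076

r² = (0.276)² = 0.076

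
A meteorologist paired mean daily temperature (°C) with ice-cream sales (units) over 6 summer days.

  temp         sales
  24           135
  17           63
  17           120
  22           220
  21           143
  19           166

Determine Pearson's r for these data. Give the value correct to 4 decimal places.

n = 6, Σx = 120, Σy = 847, Σx² = 2440, Σy² = 132999, Σxy = 17348
nΣxy − ΣxΣy = 104088 − 101640 = 2448
nΣx² − (Σx)² = 14640 − 14400 = 240; nΣy² − (Σy)² = 797994 − 717409 = 80585
r = 2448 / √(240 × 80585) = 2448 / 4397.7722 ≈ 0.5566

0.5566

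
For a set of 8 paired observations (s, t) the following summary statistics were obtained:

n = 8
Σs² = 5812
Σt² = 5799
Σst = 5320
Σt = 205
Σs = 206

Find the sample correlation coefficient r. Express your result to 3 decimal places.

0.078

r = (nΣst − ΣsΣt) / √[(nΣs² − (Σs)²)(nΣt² − (Σt)²)]
Numerator: 8×5320 − 206×205 = 330
Denominator: √[(46496 − 42436)(46392 − 42025)] = √[4060 × 4367] = 4210.7030
r = 330 / 4210.7030 ≈ 0.078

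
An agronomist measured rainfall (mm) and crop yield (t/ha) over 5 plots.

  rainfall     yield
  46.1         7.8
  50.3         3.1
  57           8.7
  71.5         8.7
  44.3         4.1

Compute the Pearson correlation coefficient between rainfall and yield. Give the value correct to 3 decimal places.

n = 5, Σx = 269.2, Σy = 32.4, Σx² = 14979.04, Σy² = 238.64, Σxy = 1815.09
nΣxy − ΣxΣy = 9075.45 − 8722.08 = 353.37
nΣx² − (Σx)² = 74895.2 − 72468.64 = 2426.56; nΣy² − (Σy)² = 1193.2 − 1049.76 = 143.44
r = 353.37 / √(2426.56 × 143.44) = 353.37 / 589.9710 ≈ 0.599

0.599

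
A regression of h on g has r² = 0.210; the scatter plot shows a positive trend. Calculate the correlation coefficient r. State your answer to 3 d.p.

0.458

|r| = √0.210 = 0.458
The association is positive, so r = 0.458.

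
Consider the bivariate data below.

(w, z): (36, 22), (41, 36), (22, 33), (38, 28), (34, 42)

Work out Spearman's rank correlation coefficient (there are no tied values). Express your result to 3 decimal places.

Rank w: 3, 5, 1, 4, 2
Rank z: 1, 4, 3, 2, 5
d = rank(w) − rank(z): 2, 1, -2, 2, -3; Σd² = 22
ρ = 1 − 6Σd² / [n(n²−1)] = 1 − 6×22 / (5×24) = 1 − 132/120 ≈ -0.100

-0.100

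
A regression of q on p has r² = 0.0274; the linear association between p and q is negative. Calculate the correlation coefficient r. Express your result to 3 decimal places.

-0.166

|r| = √0.0274 = 0.166
The association is negative, so r = −0.166.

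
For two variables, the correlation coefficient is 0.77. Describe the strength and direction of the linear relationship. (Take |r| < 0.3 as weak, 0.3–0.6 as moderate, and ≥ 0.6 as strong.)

r = 0.77 > 0 so the relationship is positive.
|r| = 0.77, which falls in the strong range.

strong positive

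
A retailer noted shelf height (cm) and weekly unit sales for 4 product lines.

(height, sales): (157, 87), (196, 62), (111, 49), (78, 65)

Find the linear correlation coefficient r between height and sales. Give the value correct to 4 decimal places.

n = 4, Σx = 542, Σy = 263, Σx² = 81470, Σy² = 18039, Σxy = 36320
nΣxy − ΣxΣy = 145280 − 142546 = 2734
nΣx² − (Σx)² = 325880 − 293764 = 32116; nΣy² − (Σy)² = 72156 − 69169 = 2987
r = 2734 / √(32116 × 2987) = 2734 / 9794.4113 ≈ 0.2791

0.2791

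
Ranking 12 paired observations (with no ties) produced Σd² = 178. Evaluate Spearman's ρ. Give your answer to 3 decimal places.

ρ = 1 − 6Σd² / [n(n²−1)] = 1 − 6×178 / (12×143)
  = 1 − 1068/1716 = 1 − 0.6224 ≈ 0.378

0.378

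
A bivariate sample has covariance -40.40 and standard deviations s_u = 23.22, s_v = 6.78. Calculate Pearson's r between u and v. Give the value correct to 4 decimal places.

-0.2566

r = Cov(u,v) / (s_u · s_v) = -40.40 / (23.22 × 6.78)
  = -40.40 / 157.4316 ≈ -0.2566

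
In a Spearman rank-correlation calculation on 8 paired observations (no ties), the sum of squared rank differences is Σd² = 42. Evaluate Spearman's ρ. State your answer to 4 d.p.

ρ = 1 − 6Σd² / [n(n²−1)] = 1 − 6×42 / (8×63)
  = 1 − 252/504 = 1 − 0.50000 ≈ 0.5000

0.5000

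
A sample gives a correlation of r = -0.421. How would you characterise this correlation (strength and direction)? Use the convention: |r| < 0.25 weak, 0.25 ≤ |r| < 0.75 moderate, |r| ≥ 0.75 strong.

r = -0.421 < 0 so the relationship is negative.
|r| = 0.421, which falls in the moderate range.

moderate negative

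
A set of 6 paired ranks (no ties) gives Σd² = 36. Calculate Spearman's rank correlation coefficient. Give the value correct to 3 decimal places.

ρ = 1 − 6Σd² / [n(n²−1)] = 1 − 6×36 / (6×35)
  = 1 − 216/210 = 1 − 1.0286 ≈ -0.029

-0.029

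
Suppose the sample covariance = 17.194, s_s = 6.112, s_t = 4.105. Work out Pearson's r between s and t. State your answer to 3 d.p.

r = Cov(s,t) / (s_s · s_t) = 17.194 / (6.112 × 4.105)
  = 17.194 / 25.0898 ≈ 0.685

0.685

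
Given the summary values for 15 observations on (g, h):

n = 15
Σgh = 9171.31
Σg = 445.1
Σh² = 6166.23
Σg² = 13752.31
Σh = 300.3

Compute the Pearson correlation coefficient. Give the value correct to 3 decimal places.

r = (nΣgh − ΣgΣh) / √[(nΣg² − (Σg)²)(nΣh² − (Σh)²)]
Numerator: 15×9171.31 − 445.1×300.3 = 3906.12
Denominator: √[(206284.65 − 198114.01)(92493.45 − 90180.09)] = √[8170.64 × 2313.36] = 4347.6007
r = 3906.12 / 4347.6007 ≈ 0.898

0.898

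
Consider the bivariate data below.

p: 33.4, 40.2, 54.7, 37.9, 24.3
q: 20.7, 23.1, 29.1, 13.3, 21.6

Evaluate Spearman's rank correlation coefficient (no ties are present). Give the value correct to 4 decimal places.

Rank p: 2, 4, 5, 3, 1
Rank q: 2, 4, 5, 1, 3
d = rank(p) − rank(q): 0, 0, 0, 2, -2; Σd² = 8
ρ = 1 − 6Σd² / [n(n²−1)] = 1 − 6×8 / (5×24) = 1 − 48/120 ≈ 0.6000

0.6000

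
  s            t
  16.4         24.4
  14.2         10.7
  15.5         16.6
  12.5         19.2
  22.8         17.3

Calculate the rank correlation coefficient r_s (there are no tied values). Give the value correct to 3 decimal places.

Rank s: 4, 2, 3, 1, 5
Rank t: 5, 1, 2, 4, 3
d = rank(s) − rank(t): -1, 1, 1, -3, 2; Σd² = 16
ρ = 1 − 6Σd² / [n(n²−1)] = 1 − 6×16 / (5×24) = 1 − 96/120 ≈ 0.200

0.200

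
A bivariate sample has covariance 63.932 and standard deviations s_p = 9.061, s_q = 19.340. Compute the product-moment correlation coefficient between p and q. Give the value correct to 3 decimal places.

0.365

r = Cov(p,q) / (s_p · s_q) = 63.932 / (9.061 × 19.340)
  = 63.932 / 175.2397 ≈ 0.365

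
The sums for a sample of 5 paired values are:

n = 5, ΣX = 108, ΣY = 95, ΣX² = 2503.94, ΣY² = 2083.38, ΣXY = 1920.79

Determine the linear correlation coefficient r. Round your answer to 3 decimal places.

-0.601

r = (nΣXY − ΣXΣY) / √[(nΣX² − (ΣX)²)(nΣY² − (ΣY)²)]
Numerator: 5×1920.79 − 108×95 = -656.05
Denominator: √[(12519.7 − 11664)(10416.9 − 9025)] = √[855.7 × 1391.9] = 1091.3518
r = -656.05 / 1091.3518 ≈ -0.601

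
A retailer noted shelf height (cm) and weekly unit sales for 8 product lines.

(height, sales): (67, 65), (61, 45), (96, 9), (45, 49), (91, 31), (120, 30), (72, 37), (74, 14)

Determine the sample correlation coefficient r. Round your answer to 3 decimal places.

n = 8, Σx = 626, Σy = 280, Σx² = 52792, Σy² = 12158, Σxy = 20290
nΣxy − ΣxΣy = 162320 − 175280 = -12960
nΣx² − (Σx)² = 422336 − 391876 = 30460; nΣy² − (Σy)² = 97264 − 78400 = 18864
r = -12960 / √(30460 × 18864) = -12960 / 23970.7622 ≈ -0.541

-0.541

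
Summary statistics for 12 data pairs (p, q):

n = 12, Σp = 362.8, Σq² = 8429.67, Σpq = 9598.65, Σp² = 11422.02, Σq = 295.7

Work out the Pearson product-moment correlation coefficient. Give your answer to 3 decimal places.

0.915

r = (nΣpq − ΣpΣq) / √[(nΣp² − (Σp)²)(nΣq² − (Σq)²)]
Numerator: 12×9598.65 − 362.8×295.7 = 7903.84
Denominator: √[(137064.24 − 131623.84)(101156.04 − 87438.49)] = √[5440.4 × 13717.55] = 8638.8054
r = 7903.84 / 8638.8054 ≈ 0.915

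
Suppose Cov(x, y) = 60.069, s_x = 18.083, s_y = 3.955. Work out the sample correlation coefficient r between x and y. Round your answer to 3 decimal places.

r = Cov(x,y) / (s_x · s_y) = 60.069 / (18.083 × 3.955)
  = 60.069 / 71.5183 ≈ 0.840

0.840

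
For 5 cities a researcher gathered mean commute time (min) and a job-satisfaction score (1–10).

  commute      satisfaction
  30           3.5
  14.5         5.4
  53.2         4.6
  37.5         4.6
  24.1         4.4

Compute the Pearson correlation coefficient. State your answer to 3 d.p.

n = 5, Σx = 159.3, Σy = 22.5, Σx² = 5927.55, Σy² = 103.09, Σxy = 706.56
nΣxy − ΣxΣy = 3532.8 − 3584.25 = -51.45
nΣx² − (Σx)² = 29637.75 − 25376.49 = 4261.26; nΣy² − (Σy)² = 515.45 − 506.25 = 9.2
r = -51.45 / √(4261.26 × 9.2) = -51.45 / 197.9990 ≈ -0.260

-0.260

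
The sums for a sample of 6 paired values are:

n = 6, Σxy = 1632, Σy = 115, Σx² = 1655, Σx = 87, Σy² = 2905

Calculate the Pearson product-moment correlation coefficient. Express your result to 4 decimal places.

r = (nΣxy − ΣxΣy) / √[(nΣx² − (Σx)²)(nΣy² − (Σy)²)]
Numerator: 6×1632 − 87×115 = -213
Denominator: √[(9930 − 7569)(17430 − 13225)] = √[2361 × 4205] = 3150.8737
r = -213 / 3150.8737 ≈ -0.0676

-0.0676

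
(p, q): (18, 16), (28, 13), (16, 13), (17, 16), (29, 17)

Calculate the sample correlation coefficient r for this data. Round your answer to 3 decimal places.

0.105

n = 5, Σp = 108, Σq = 75, Σp² = 2494, Σq² = 1139, Σpq = 1625
nΣpq − ΣpΣq = 8125 − 8100 = 25
nΣp² − (Σp)² = 12470 − 11664 = 806; nΣq² − (Σq)² = 5695 − 5625 = 70
r = 25 / √(806 × 70) = 25 / 237.5289 ≈ 0.105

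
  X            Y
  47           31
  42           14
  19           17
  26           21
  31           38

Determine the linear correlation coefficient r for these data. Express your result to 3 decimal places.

n = 5, ΣX = 165, ΣY = 121, ΣX² = 5971, ΣY² = 3331, ΣXY = 4092
nΣXY − ΣXΣY = 20460 − 19965 = 495
nΣX² − (ΣX)² = 29855 − 27225 = 2630; nΣY² − (ΣY)² = 16655 − 14641 = 2014
r = 495 / √(2630 × 2014) = 495 / 2301.4821 ≈ 0.215

0.215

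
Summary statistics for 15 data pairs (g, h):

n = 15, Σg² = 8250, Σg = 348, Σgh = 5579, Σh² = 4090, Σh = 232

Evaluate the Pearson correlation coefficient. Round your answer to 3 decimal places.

r = (nΣgh − ΣgΣh) / √[(nΣg² − (Σg)²)(nΣh² − (Σh)²)]
Numerator: 15×5579 − 348×232 = 2949
Denominator: √[(123750 − 121104)(61350 − 53824)] = √[2646 × 7526] = 4462.4876
r = 2949 / 4462.4876 ≈ 0.661

0.661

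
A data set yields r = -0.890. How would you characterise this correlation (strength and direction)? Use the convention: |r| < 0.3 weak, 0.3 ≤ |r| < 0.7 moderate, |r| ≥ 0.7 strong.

strong negative

r = -0.890 < 0 so the relationship is negative.
|r| = 0.890, which falls in the strong range.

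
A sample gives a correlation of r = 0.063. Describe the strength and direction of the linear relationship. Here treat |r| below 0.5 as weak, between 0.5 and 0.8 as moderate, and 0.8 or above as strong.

weak positive

r = 0.063 > 0 so the relationship is positive.
|r| = 0.063, which falls in the weak range.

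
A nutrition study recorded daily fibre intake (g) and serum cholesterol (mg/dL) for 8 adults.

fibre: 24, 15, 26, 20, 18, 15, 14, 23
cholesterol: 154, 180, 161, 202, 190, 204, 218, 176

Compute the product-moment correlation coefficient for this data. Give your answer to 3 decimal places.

n = 8, Σx = 155, Σy = 1485, Σx² = 3151, Σy² = 279057, Σxy = 28202
nΣxy − ΣxΣy = 225616 − 230175 = -4559
nΣx² − (Σx)² = 25208 − 24025 = 1183; nΣy² − (Σy)² = 2232456 − 2205225 = 27231
r = -4559 / √(1183 × 27231) = -4559 / 5675.7619 ≈ -0.803

-0.803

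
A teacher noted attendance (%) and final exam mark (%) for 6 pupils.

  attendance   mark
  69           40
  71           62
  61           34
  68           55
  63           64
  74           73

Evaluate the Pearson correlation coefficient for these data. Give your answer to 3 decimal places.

0.589

n = 6, Σx = 406, Σy = 328, Σx² = 27592, Σy² = 19050, Σxy = 22410
nΣxy − ΣxΣy = 134460 − 133168 = 1292
nΣx² − (Σx)² = 165552 − 164836 = 716; nΣy² − (Σy)² = 114300 − 107584 = 6716
r = 1292 / √(716 × 6716) = 1292 / 2192.8648 ≈ 0.589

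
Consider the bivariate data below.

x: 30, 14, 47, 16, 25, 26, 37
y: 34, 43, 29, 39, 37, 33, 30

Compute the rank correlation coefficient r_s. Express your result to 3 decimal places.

-0.964

Rank x: 5, 1, 7, 2, 3, 4, 6
Rank y: 4, 7, 1, 6, 5, 3, 2
d = rank(x) − rank(y): 1, -6, 6, -4, -2, 1, 4; Σd² = 110
ρ = 1 − 6Σd² / [n(n²−1)] = 1 − 6×110 / (7×48) = 1 − 660/336 ≈ -0.964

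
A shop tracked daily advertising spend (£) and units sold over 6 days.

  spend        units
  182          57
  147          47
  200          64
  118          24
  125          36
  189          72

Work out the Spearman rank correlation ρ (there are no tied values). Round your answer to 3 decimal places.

0.943

Rank spend: 4, 3, 6, 1, 2, 5
Rank units: 4, 3, 5, 1, 2, 6
d = rank(spend) − rank(units): 0, 0, 1, 0, 0, -1; Σd² = 2
ρ = 1 − 6Σd² / [n(n²−1)] = 1 − 6×2 / (6×35) = 1 − 12/210 ≈ 0.943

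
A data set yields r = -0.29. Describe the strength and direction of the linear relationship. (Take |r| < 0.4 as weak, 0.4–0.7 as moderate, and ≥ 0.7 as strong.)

r = -0.29 < 0 so the relationship is negative.
|r| = 0.29, which falls in the weak range.

weak negative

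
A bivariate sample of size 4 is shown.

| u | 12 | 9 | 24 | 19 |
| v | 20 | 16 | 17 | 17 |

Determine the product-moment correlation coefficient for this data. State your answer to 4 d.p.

n = 4, Σu = 64, Σv = 70, Σu² = 1162, Σv² = 1234, Σuv = 1115
nΣuv − ΣuΣv = 4460 − 4480 = -20
nΣu² − (Σu)² = 4648 − 4096 = 552; nΣv² − (Σv)² = 4936 − 4900 = 36
r = -20 / √(552 × 36) = -20 / 140.9681 ≈ -0.1419

-0.1419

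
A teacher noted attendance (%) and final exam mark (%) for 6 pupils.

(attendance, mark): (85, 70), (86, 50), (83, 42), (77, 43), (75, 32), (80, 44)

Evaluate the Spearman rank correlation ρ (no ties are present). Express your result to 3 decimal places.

Rank attendance: 5, 6, 4, 2, 1, 3
Rank mark: 6, 5, 2, 3, 1, 4
d = rank(attendance) − rank(mark): -1, 1, 2, -1, 0, -1; Σd² = 8
ρ = 1 − 6Σd² / [n(n²−1)] = 1 − 6×8 / (6×35) = 1 − 48/210 ≈ 0.771

0.771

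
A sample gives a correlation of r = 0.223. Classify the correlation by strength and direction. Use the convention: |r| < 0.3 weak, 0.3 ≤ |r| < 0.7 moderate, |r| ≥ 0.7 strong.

weak positive

r = 0.223 > 0 so the relationship is positive.
|r| = 0.223, which falls in the weak range.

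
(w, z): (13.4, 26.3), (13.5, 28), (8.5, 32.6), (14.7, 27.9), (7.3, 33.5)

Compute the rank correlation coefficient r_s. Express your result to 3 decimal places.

Rank w: 3, 4, 2, 5, 1
Rank z: 1, 3, 4, 2, 5
d = rank(w) − rank(z): 2, 1, -2, 3, -4; Σd² = 34
ρ = 1 − 6Σd² / [n(n²−1)] = 1 − 6×34 / (5×24) = 1 − 204/120 ≈ -0.700

-0.700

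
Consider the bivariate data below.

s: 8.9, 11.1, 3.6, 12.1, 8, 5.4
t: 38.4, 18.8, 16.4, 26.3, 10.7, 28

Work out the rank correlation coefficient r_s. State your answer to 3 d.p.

Rank s: 4, 5, 1, 6, 3, 2
Rank t: 6, 3, 2, 4, 1, 5
d = rank(s) − rank(t): -2, 2, -1, 2, 2, -3; Σd² = 26
ρ = 1 − 6Σd² / [n(n²−1)] = 1 − 6×26 / (6×35) = 1 − 156/210 ≈ 0.257

0.257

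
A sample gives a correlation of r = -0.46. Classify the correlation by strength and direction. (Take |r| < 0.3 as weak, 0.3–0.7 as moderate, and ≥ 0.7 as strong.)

moderate negative

r = -0.46 < 0 so the relationship is negative.
|r| = 0.46, which falls in the moderate range.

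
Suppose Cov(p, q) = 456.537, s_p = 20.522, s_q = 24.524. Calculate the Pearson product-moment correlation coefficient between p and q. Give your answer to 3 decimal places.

0.907

r = Cov(p,q) / (s_p · s_q) = 456.537 / (20.522 × 24.524)
  = 456.537 / 503.2815 ≈ 0.907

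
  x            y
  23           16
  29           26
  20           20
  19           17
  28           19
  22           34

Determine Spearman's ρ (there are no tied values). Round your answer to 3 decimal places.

Rank x: 4, 6, 2, 1, 5, 3
Rank y: 1, 5, 4, 2, 3, 6
d = rank(x) − rank(y): 3, 1, -2, -1, 2, -3; Σd² = 28
ρ = 1 − 6Σd² / [n(n²−1)] = 1 − 6×28 / (6×35) = 1 − 168/210 ≈ 0.200

0.200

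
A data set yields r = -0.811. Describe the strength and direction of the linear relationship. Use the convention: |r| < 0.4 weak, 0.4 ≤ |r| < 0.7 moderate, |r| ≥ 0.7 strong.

r = -0.811 < 0 so the relationship is negative.
|r| = 0.811, which falls in the strong range.

strong negative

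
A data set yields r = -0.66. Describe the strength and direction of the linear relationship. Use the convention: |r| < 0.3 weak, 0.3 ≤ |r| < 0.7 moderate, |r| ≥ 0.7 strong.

moderate negative

r = -0.66 < 0 so the relationship is negative.
|r| = 0.66, which falls in the moderate range.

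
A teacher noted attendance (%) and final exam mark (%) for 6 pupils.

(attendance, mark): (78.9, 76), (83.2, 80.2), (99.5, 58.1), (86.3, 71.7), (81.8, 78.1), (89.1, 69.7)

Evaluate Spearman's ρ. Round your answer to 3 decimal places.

Rank attendance: 1, 3, 6, 4, 2, 5
Rank mark: 4, 6, 1, 3, 5, 2
d = rank(attendance) − rank(mark): -3, -3, 5, 1, -3, 3; Σd² = 62
ρ = 1 − 6Σd² / [n(n²−1)] = 1 − 6×62 / (6×35) = 1 − 372/210 ≈ -0.771

-0.771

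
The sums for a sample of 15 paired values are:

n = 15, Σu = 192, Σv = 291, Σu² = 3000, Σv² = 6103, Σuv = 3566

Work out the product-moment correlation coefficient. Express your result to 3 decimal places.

r = (nΣuv − ΣuΣv) / √[(nΣu² − (Σu)²)(nΣv² − (Σv)²)]
Numerator: 15×3566 − 192×291 = -2382
Denominator: √[(45000 − 36864)(91545 − 84681)] = √[8136 × 6864] = 7472.9849
r = -2382 / 7472.9849 ≈ -0.319

-0.319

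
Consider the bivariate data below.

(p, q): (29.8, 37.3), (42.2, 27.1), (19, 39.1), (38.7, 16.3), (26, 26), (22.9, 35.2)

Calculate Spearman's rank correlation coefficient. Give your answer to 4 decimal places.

Rank p: 4, 6, 1, 5, 3, 2
Rank q: 5, 3, 6, 1, 2, 4
d = rank(p) − rank(q): -1, 3, -5, 4, 1, -2; Σd² = 56
ρ = 1 − 6Σd² / [n(n²−1)] = 1 − 6×56 / (6×35) = 1 − 336/210 ≈ -0.6000

-0.6000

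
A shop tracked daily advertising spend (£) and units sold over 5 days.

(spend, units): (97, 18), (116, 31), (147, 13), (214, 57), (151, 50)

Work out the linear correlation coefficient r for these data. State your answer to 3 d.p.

0.725

n = 5, Σx = 725, Σy = 169, Σx² = 113071, Σy² = 7203, Σxy = 27001
nΣxy − ΣxΣy = 135005 − 122525 = 12480
nΣx² − (Σx)² = 565355 − 525625 = 39730; nΣy² − (Σy)² = 36015 − 28561 = 7454
r = 12480 / √(39730 × 7454) = 12480 / 17208.9343 ≈ 0.725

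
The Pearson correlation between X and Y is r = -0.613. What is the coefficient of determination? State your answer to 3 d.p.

0.376

r² = (-0.613)² = 0.376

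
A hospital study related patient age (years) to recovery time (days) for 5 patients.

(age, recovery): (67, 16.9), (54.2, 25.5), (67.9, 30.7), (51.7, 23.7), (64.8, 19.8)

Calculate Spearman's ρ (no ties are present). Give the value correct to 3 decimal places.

Rank age: 4, 2, 5, 1, 3
Rank recovery: 1, 4, 5, 3, 2
d = rank(age) − rank(recovery): 3, -2, 0, -2, 1; Σd² = 18
ρ = 1 − 6Σd² / [n(n²−1)] = 1 − 6×18 / (5×24) = 1 − 108/120 ≈ 0.100

0.100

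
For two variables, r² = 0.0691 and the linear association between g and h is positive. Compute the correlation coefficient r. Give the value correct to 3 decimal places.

|r| = √0.0691 = 0.263
The association is positive, so r = 0.263.

0.263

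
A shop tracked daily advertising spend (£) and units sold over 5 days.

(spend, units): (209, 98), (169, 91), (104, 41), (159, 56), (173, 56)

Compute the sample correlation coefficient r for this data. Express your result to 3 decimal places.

0.811

n = 5, Σx = 814, Σy = 342, Σx² = 138268, Σy² = 25838, Σxy = 58717
nΣxy − ΣxΣy = 293585 − 278388 = 15197
nΣx² − (Σx)² = 691340 − 662596 = 28744; nΣy² − (Σy)² = 129190 − 116964 = 12226
r = 15197 / √(28744 × 12226) = 15197 / 18746.3101 ≈ 0.811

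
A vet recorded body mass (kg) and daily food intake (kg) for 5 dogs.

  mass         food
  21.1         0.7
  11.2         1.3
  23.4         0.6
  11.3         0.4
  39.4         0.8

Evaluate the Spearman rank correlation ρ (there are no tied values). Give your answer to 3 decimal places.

Rank mass: 3, 1, 4, 2, 5
Rank food: 3, 5, 2, 1, 4
d = rank(mass) − rank(food): 0, -4, 2, 1, 1; Σd² = 22
ρ = 1 − 6Σd² / [n(n²−1)] = 1 − 6×22 / (5×24) = 1 − 132/120 ≈ -0.100

-0.100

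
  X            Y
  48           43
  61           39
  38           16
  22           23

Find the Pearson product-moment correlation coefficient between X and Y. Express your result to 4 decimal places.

n = 4, ΣX = 169, ΣY = 121, ΣX² = 7953, ΣY² = 4155, ΣXY = 5557
nΣXY − ΣXΣY = 22228 − 20449 = 1779
nΣX² − (ΣX)² = 31812 − 28561 = 3251; nΣY² − (ΣY)² = 16620 − 14641 = 1979
r = 1779 / √(3251 × 1979) = 1779 / 2536.4796 ≈ 0.7014

0.7014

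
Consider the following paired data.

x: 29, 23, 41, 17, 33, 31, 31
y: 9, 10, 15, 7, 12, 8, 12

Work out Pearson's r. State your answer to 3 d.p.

n = 7, Σx = 205, Σy = 73, Σx² = 6351, Σy² = 807, Σxy = 2241
nΣxy − ΣxΣy = 15687 − 14965 = 722
nΣx² − (Σx)² = 44457 − 42025 = 2432; nΣy² − (Σy)² = 5649 − 5329 = 320
r = 722 / √(2432 × 320) = 722 / 882.1791 ≈ 0.818

0.818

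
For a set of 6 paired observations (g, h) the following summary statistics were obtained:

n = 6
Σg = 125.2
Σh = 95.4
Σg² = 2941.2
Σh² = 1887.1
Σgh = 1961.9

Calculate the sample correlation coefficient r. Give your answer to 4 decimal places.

r = (nΣgh − ΣgΣh) / √[(nΣg² − (Σg)²)(nΣh² − (Σh)²)]
Numerator: 6×1961.9 − 125.2×95.4 = -172.68
Denominator: √[(17647.2 − 15675.04)(11322.6 − 9101.16)] = √[1972.16 × 2221.44] = 2093.0922
r = -172.68 / 2093.0922 ≈ -0.0825

-0.0825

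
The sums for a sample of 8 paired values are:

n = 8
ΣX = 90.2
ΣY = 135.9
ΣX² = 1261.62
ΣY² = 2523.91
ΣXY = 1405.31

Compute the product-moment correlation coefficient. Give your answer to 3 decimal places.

r = (nΣXY − ΣXΣY) / √[(nΣX² − (ΣX)²)(nΣY² − (ΣY)²)]
Numerator: 8×1405.31 − 90.2×135.9 = -1015.7
Denominator: √[(10092.96 − 8136.04)(20191.28 − 18468.81)] = √[1956.92 × 1722.47] = 1835.9564
r = -1015.7 / 1835.9564 ≈ -0.553

-0.553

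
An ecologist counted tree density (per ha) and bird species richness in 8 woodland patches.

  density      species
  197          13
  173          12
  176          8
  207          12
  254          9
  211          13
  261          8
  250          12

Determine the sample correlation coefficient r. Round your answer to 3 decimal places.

n = 8, Σx = 1729, Σy = 87, Σx² = 382221, Σy² = 979, Σxy = 18646
nΣxy − ΣxΣy = 149168 − 150423 = -1255
nΣx² − (Σx)² = 3057768 − 2989441 = 68327; nΣy² − (Σy)² = 7832 − 7569 = 263
r = -1255 / √(68327 × 263) = -1255 / 4239.1038 ≈ -0.296

-0.296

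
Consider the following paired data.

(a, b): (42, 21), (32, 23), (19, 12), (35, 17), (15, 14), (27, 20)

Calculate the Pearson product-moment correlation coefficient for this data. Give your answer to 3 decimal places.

0.739

n = 6, Σa = 170, Σb = 107, Σa² = 5328, Σb² = 1999, Σab = 3191
nΣab − ΣaΣb = 19146 − 18190 = 956
nΣa² − (Σa)² = 31968 − 28900 = 3068; nΣb² − (Σb)² = 11994 − 11449 = 545
r = 956 / √(3068 × 545) = 956 / 1293.0816 ≈ 0.739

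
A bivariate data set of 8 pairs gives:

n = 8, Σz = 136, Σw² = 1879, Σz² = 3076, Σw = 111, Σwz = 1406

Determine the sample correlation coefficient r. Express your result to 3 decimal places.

r = (nΣwz − ΣwΣz) / √[(nΣw² − (Σw)²)(nΣz² − (Σz)²)]
Numerator: 8×1406 − 111×136 = -3848
Denominator: √[(15032 − 12321)(24608 − 18496)] = √[2711 × 6112] = 4070.5813
r = -3848 / 4070.5813 ≈ -0.945

-0.945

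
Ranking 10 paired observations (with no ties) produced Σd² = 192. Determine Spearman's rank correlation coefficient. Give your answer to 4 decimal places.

-0.1636

ρ = 1 − 6Σd² / [n(n²−1)] = 1 − 6×192 / (10×99)
  = 1 − 1152/990 = 1 − 1.16364 ≈ -0.1636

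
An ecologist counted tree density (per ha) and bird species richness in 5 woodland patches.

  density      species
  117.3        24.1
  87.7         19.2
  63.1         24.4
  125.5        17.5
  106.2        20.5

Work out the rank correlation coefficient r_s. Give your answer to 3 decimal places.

Rank density: 4, 2, 1, 5, 3
Rank species: 4, 2, 5, 1, 3
d = rank(density) − rank(species): 0, 0, -4, 4, 0; Σd² = 32
ρ = 1 − 6Σd² / [n(n²−1)] = 1 − 6×32 / (5×24) = 1 − 192/120 ≈ -0.600

-0.600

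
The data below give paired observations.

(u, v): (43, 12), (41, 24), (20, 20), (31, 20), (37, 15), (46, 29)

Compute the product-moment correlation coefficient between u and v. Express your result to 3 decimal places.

n = 6, Σu = 218, Σv = 120, Σu² = 8376, Σv² = 2586, Σuv = 4409
nΣuv − ΣuΣv = 26454 − 26160 = 294
nΣu² − (Σu)² = 50256 − 47524 = 2732; nΣv² − (Σv)² = 15516 − 14400 = 1116
r = 294 / √(2732 × 1116) = 294 / 1746.1134 ≈ 0.168

0.168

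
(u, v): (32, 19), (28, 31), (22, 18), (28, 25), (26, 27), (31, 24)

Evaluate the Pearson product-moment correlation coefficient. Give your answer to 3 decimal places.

n = 6, Σu = 167, Σv = 144, Σu² = 4713, Σv² = 3576, Σuv = 4018
nΣuv − ΣuΣv = 24108 − 24048 = 60
nΣu² − (Σu)² = 28278 − 27889 = 389; nΣv² − (Σv)² = 21456 − 20736 = 720
r = 60 / √(389 × 720) = 60 / 529.2258 ≈ 0.113

0.113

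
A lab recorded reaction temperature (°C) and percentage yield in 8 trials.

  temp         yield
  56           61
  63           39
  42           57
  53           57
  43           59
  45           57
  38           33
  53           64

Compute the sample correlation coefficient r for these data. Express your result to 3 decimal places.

n = 8, Σx = 393, Σy = 427, Σx² = 19805, Σy² = 23655, Σxy = 21036
nΣxy − ΣxΣy = 168288 − 167811 = 477
nΣx² − (Σx)² = 158440 − 154449 = 3991; nΣy² − (Σy)² = 189240 − 182329 = 6911
r = 477 / √(3991 × 6911) = 477 / 5251.8379 ≈ 0.091

0.091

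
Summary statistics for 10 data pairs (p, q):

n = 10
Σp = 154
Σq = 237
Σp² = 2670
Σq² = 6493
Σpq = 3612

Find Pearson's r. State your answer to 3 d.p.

r = (nΣpq − ΣpΣq) / √[(nΣp² − (Σp)²)(nΣq² − (Σq)²)]
Numerator: 10×3612 − 154×237 = -378
Denominator: √[(26700 − 23716)(64930 − 56169)] = √[2984 × 8761] = 5113.0054
r = -378 / 5113.0054 ≈ -0.074

-0.074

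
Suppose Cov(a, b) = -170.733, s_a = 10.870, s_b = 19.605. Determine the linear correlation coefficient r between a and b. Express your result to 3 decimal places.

-0.801

r = Cov(a,b) / (s_a · s_b) = -170.733 / (10.870 × 19.605)
  = -170.733 / 213.1063 ≈ -0.801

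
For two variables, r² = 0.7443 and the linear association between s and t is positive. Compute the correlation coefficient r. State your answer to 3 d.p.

0.863

|r| = √0.7443 = 0.863
The association is positive, so r = 0.863.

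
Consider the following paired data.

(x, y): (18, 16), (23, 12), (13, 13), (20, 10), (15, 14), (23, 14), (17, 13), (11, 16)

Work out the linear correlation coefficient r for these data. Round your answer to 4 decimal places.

-0.4537

n = 8, Σx = 140, Σy = 108, Σx² = 2586, Σy² = 1486, Σxy = 1862
nΣxy − ΣxΣy = 14896 − 15120 = -224
nΣx² − (Σx)² = 20688 − 19600 = 1088; nΣy² − (Σy)² = 11888 − 11664 = 224
r = -224 / √(1088 × 224) = -224 / 493.6720 ≈ -0.4537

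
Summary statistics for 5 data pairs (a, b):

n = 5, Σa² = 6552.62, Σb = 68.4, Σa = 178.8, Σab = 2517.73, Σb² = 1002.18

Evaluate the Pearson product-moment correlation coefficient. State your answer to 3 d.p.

0.698

r = (nΣab − ΣaΣb) / √[(nΣa² − (Σa)²)(nΣb² − (Σb)²)]
Numerator: 5×2517.73 − 178.8×68.4 = 358.73
Denominator: √[(32763.1 − 31969.44)(5010.9 − 4678.56)] = √[793.66 × 332.34] = 513.5805
r = 358.73 / 513.5805 ≈ 0.698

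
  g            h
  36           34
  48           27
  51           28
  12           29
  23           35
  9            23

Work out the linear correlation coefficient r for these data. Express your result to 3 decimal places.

n = 6, Σg = 179, Σh = 176, Σg² = 6955, Σh² = 5264, Σgh = 5308
nΣgh − ΣgΣh = 31848 − 31504 = 344
nΣg² − (Σg)² = 41730 − 32041 = 9689; nΣh² − (Σh)² = 31584 − 30976 = 608
r = 344 / √(9689 × 608) = 344 / 2427.1201 ≈ 0.142

0.142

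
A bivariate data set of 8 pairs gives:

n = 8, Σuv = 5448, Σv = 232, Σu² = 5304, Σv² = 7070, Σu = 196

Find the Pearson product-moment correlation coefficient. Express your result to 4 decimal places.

-0.5696

r = (nΣuv − ΣuΣv) / √[(nΣu² − (Σu)²)(nΣv² − (Σv)²)]
Numerator: 8×5448 − 196×232 = -1888
Denominator: √[(42432 − 38416)(56560 − 53824)] = √[4016 × 2736] = 3314.7814
r = -1888 / 3314.7814 ≈ -0.5696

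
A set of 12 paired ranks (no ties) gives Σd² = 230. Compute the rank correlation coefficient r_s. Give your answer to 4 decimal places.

ρ = 1 − 6Σd² / [n(n²−1)] = 1 − 6×230 / (12×143)
  = 1 − 1380/1716 = 1 − 0.80420 ≈ 0.1958

0.1958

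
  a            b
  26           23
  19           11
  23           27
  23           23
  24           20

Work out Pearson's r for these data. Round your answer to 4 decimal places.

0.7334

n = 5, Σa = 115, Σb = 104, Σa² = 2671, Σb² = 2308, Σab = 2437
nΣab − ΣaΣb = 12185 − 11960 = 225
nΣa² − (Σa)² = 13355 − 13225 = 130; nΣb² − (Σb)² = 11540 − 10816 = 724
r = 225 / √(130 × 724) = 225 / 306.7898 ≈ 0.7334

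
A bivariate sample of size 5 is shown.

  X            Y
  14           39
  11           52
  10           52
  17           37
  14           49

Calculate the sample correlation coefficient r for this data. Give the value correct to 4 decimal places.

n = 5, ΣX = 66, ΣY = 229, ΣX² = 902, ΣY² = 10699, ΣXY = 2953
nΣXY − ΣXΣY = 14765 − 15114 = -349
nΣX² − (ΣX)² = 4510 − 4356 = 154; nΣY² − (ΣY)² = 53495 − 52441 = 1054
r = -349 / √(154 × 1054) = -349 / 402.8846 ≈ -0.8663

-0.8663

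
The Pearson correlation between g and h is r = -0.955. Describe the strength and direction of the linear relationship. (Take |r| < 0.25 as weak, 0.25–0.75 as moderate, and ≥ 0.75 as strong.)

strong negative

r = -0.955 < 0 so the relationship is negative.
|r| = 0.955, which falls in the strong range.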